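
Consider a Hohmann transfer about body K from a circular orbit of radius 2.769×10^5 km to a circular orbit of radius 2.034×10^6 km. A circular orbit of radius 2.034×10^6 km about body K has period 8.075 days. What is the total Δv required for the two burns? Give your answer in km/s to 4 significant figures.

From Kepler's third law T² = 4π²r³/μ at r = 2.034×10^6 km, T = 8.075 days = 8.075 × 86400 s = 6.9768×10^5 s: μ = 4π²r³/T² = 6.82496×10^8 km³/s².
The Hohmann ellipse has a_t = (r₁ + r₂)/2 = 1.15545×10^6 km.
At r₁ the circular-orbit speed is v₁ = √(μ/r₁) = 49.65 km/s.
On the transfer ellipse at r₁, v² = μ(2/r − 1/a) gives v_p = √[μ(2/r₁ − 1/a_t)] = 65.87 km/s.
First burn Δv₁ = |v_p − v₁| = 16.22 km/s.
Circular speed at r₂: v₂ = √(μ/r₂) = 18.318 km/s.
Transfer-orbit speed at r₂: v_a = √[μ(2/r₂ − 1/a_t)] = 8.9673 km/s.
Second burn Δv₂ = |v₂ − v_a| = 9.351 km/s.
Δv = Δv₁ + Δv₂ = 16.22 + 9.351 = 25.57 km/s.

Δv = 25.57 km/s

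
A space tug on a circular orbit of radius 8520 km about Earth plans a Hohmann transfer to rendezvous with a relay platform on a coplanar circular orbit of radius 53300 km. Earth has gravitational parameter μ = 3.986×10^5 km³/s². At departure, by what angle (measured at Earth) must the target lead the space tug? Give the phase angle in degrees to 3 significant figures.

The Hohmann ellipse has a_t = (r₁ + r₂)/2 = 30910 km.
Transfer time t = π√(a_t³/μ) = 27040 s.
Target angular speed ω₂ = √(μ/r₂³) = 5.131×10^-5 rad/s.
Angle swept by the target during transfer: ω₂·t = 1.3874 rad = 79.49°.
Arrival is 180° from departure on the ellipse, so φ = 180° − 79.49° = 101°.

φ = 101°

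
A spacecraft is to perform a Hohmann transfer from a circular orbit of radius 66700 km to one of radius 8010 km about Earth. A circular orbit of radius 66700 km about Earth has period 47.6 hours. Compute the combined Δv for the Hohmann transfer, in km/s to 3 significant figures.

From Kepler's third law T² = 4π²r³/μ at r = 66700 km, T = 47.6 hours = 47.6 × 3600 s = 1.7136×10^5 s: μ = 4π²r³/T² = 3.98950×10^5 km³/s².
Semi-major axis of the transfer orbit: a_t = (66700 + 8010)/2 = 37355 km.
Circular speed at r₁: v₁ = √(μ/r₁) = √(3.98950×10^5/66700) = 2.4457 km/s.
Transfer-orbit speed at r₁ (v² = μ(2/r − 1/a)): v_a = √[μ(2/r₁ − 1/a_t)] = 1.1325 km/s.
First burn Δv₁ = |v_a − v₁| = 1.313 km/s.
At r₂, v₂ = √(μ/r₂) = 7.057 km/s.
Transfer-orbit speed at r₂: v_p = √[μ(2/r₂ − 1/a_t)] = 9.430 km/s.
Second burn Δv₂ = |v₂ − v_p| = 2.373 km/s.
Total Δv = Δv₁ + Δv₂ = 3.686 km/s.

Δv = 3.69 km/s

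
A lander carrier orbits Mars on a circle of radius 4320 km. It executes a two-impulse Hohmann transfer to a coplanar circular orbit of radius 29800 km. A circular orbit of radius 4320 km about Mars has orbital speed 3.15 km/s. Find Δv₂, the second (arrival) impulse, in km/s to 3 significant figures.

Δv₂ = 0.596 km/s

From the circular-orbit relation v² = μ/r at r = 4320 km: μ = v²r = (3.15)² × 4320 = 42865.2 km³/s².
Transfer-ellipse semi-major axis a_t = (r₁ + r₂)/2 = (4320 + 29800)/2 = 17060 km.
On the circular orbit at r = 29800 km, v_c = √(μ/r) = 1.1993 km/s.
Vis-viva on the transfer ellipse at r = 29800 km gives v_t = √[μ(2/r − 1/a_t)] = 0.60353 km/s.
Δv₂ = |v_t − v_c| = |0.60353 − 1.1993| = 0.5958 km/s.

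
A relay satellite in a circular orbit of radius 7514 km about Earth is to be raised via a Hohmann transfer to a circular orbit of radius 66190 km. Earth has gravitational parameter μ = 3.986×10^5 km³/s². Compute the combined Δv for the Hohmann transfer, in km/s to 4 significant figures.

Semi-major axis of the transfer orbit: a_t = (7514 + 66190)/2 = 36852 km.
Circular speed at r₁: v₁ = √(μ/r₁) = √(3.986×10^5/7514) = 7.283 km/s.
Transfer-orbit speed at r₁ (vis-viva equation): v_p = √[μ(2/r₁ − 1/a_t)] = 9.761 km/s.
First burn Δv₁ = |v_p − v₁| = 2.478 km/s.
At r₂, v₂ = √(μ/r₂) = 2.454 km/s.
Transfer-orbit speed at r₂: v_a = √[μ(2/r₂ − 1/a_t)] = 1.108 km/s.
Second burn Δv₂ = |v₂ − v_a| = 1.346 km/s.
Total Δv = Δv₁ + Δv₂ = 3.824 km/s.

Δv = 3.824 km/s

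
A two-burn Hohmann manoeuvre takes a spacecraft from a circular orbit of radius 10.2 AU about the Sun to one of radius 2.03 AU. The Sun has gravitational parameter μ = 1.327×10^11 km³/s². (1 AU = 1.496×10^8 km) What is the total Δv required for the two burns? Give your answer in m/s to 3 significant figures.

In km: r₁ = 10.2 × 1.496×10^8 = 1.52592×10^9 km; r₂ = 2.03 × 1.496×10^8 = 3.03688×10^8 km.
Transfer-ellipse semi-major axis a_t = (r₁ + r₂)/2 = (1.52592×10^9 + 3.03688×10^8)/2 = 9.14804×10^8 km.
At r₁ the circular-orbit speed is v₁ = √(μ/r₁) = 9.325 km/s.
On the transfer ellipse at r₁, vis-viva equation gives v_a = √[μ(2/r₁ − 1/a_t)] = 5.373 km/s.
First burn Δv₁ = |v_a − v₁| = 3.952 km/s.
At r₂, v₂ = √(μ/r₂) = 20.9036 km/s.
Transfer-orbit speed at r₂: v_p = √[μ(2/r₂ − 1/a_t)] = 26.9975 km/s.
Second burn Δv₂ = |v₂ − v_p| = 6.094 km/s.
Δv = Δv₁ + Δv₂ = 3.952 + 6.094 = 10.05 km/s.

Δv = 10000 m/s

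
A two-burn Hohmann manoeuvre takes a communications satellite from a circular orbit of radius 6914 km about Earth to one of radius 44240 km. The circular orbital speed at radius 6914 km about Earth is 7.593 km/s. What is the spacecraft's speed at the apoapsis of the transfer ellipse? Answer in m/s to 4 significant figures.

From the circular-orbit relation v² = μ/r at r = 6914 km: μ = v²r = (7.593)² × 6914 = 3.98617×10^5 km³/s².
Semi-major axis of the transfer orbit: a_t = (6914 + 44240)/2 = 25577 km.
The apoapsis of the transfer ellipse is at r = 44240 km.
Vis-viva: v = √[μ(2/r − 1/a_t)] = √[3.98617×10^5 × (2/44240 − 1/25577)] = 1.561 km/s.

v = 1561 m/s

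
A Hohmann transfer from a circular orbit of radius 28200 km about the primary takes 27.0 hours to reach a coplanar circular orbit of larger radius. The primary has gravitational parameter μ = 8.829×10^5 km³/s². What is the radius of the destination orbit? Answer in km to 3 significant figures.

Transfer time t = 27.0 hours = 97200 s, and t = π√(a_t³/μ).
So a_t = (μ t²/π²)^(1/3) = (8.829×10^5 × (97200)² / π²)^(1/3) = 94547 km.
Since a_t = (r₁ + r₂)/2, r₂ = 2a_t − r₁ = 2×94547 − 28200 = 1.60894×10^5 km.

r₂ = 1.61×10^5 km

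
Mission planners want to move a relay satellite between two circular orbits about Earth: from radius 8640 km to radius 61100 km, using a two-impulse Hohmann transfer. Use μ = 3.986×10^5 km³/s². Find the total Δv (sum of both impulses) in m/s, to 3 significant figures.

The Hohmann ellipse has a_t = (r₁ + r₂)/2 = 34870 km.
Circular speed at r₁: v₁ = √(μ/r₁) = √(3.986×10^5/8640) = 6.792 km/s.
On the transfer ellipse at r₁, v² = μ(2/r − 1/a) gives v_p = √[μ(2/r₁ − 1/a_t)] = 8.991 km/s.
First burn Δv₁ = |v_p − v₁| = 2.199 km/s.
At r₂, v₂ = √(μ/r₂) = 2.554 km/s.
Transfer-orbit speed at r₂: v_a = √[μ(2/r₂ − 1/a_t)] = 1.271 km/s.
Second burn Δv₂ = |v₂ − v_a| = 1.283 km/s.
Δv = Δv₁ + Δv₂ = 2.199 + 1.283 = 3.482 km/s.

Δv = 3480 m/s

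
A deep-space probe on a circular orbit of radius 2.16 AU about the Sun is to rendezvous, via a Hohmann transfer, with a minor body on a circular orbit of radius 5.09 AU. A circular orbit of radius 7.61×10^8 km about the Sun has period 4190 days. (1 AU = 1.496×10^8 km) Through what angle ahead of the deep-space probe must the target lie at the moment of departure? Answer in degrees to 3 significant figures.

From Kepler's third law T² = 4π²r³/μ at r = 7.61×10^8 km, T = 4190 days = 4190 × 86400 s = 3.62016×10^8 s: μ = 4π²r³/T² = 1.32757×10^11 km³/s².
In km: r₁ = 2.16 × 1.496×10^8 = 3.23136×10^8 km; r₂ = 5.09 × 1.496×10^8 = 7.61464×10^8 km.
Transfer-ellipse semi-major axis a_t = (r₁ + r₂)/2 = (3.23136×10^8 + 7.61464×10^8)/2 = 5.423×10^8 km.
Transfer time t = π√(a_t³/μ) = 1.089×10^8 s.
The target's mean motion on its circular orbit is ω₂ = √(μ/r₂³) = 1.734×10^-8 rad/s.
Angle swept by the target during transfer: ω₂·t = 1.888 rad = 108.2°.
The deep-space probe traverses 180° on the transfer ellipse, so the target must lead by 180° − 108.2° = 71.8°.

φ = 71.8°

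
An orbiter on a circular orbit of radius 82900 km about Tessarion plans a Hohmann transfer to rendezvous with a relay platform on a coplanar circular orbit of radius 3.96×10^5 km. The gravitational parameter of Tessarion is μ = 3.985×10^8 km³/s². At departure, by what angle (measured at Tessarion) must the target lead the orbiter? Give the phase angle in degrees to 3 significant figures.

The Hohmann ellipse has a_t = (r₁ + r₂)/2 = 2.3945×10^5 km.
The half-period of the transfer ellipse is t = π√(a_t³/μ) = 18440 s.
The target's mean motion on its circular orbit is ω₂ = √(μ/r₂³) = 8.011×10^-5 rad/s.
Angle swept by the target during transfer: ω₂·t = 1.4772 rad = 84.64°.
The orbiter traverses 180° on the transfer ellipse, so the target must lead by 180° − 84.64° = 95.4°.

φ = 95.4°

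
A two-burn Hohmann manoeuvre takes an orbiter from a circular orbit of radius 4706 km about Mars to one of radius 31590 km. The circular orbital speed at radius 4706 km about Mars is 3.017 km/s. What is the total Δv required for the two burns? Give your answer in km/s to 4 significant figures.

Δv = 1.535 km/s

From the circular-orbit relation v² = μ/r at r = 4706 km: μ = v²r = (3.017)² × 4706 = 42835.4 km³/s².
Semi-major axis of the transfer orbit: a_t = (4706 + 31590)/2 = 18148 km.
Circular speed at r₁: v₁ = √(μ/r₁) = √(42835.4/4706) = 3.0170 km/s.
On the transfer ellipse at r₁, v² = μ(2/r − 1/a) gives v_p = √[μ(2/r₁ − 1/a_t)] = 3.9805 km/s.
First burn Δv₁ = |v_p − v₁| = 0.9635 km/s.
Circular speed at r₂: v₂ = √(μ/r₂) = 1.1645 km/s.
Transfer-orbit speed at r₂: v_a = √[μ(2/r₂ − 1/a_t)] = 0.59298 km/s.
Second burn Δv₂ = |v₂ − v_a| = 0.5715 km/s.
Total Δv = Δv₁ + Δv₂ = 1.535 km/s.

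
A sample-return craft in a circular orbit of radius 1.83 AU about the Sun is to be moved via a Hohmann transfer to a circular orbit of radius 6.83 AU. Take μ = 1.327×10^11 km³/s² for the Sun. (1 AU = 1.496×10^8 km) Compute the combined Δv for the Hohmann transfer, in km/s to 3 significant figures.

In km: r₁ = 1.83 × 1.496×10^8 = 2.73768×10^8 km; r₂ = 6.83 × 1.496×10^8 = 1.021768×10^9 km.
The Hohmann ellipse has a_t = (r₁ + r₂)/2 = 6.47768×10^8 km.
Circular speed at r₁: v₁ = √(μ/r₁) = √(1.327×10^11/2.73768×10^8) = 22.016 km/s.
Transfer-orbit speed at r₁ (vis-viva): v_p = √[μ(2/r₁ − 1/a_t)] = 27.651 km/s.
First burn Δv₁ = |v_p − v₁| = 5.635 km/s.
Circular speed at r₂: v₂ = √(μ/r₂) = 11.396 km/s.
Transfer-orbit speed at r₂: v_a = √[μ(2/r₂ − 1/a_t)] = 7.4087 km/s.
Second burn Δv₂ = |v₂ − v_a| = 3.987 km/s.
Δv = Δv₁ + Δv₂ = 5.635 + 3.987 = 9.622 km/s.

Δv = 9.62 km/s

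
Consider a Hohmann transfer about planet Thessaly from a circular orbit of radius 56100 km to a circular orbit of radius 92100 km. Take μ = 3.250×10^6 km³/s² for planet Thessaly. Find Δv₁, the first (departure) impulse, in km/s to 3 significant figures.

Semi-major axis of the transfer orbit: a_t = (56100 + 92100)/2 = 74100 km.
On the circular orbit at r = 56100 km, v_c = √(μ/r) = 7.611325 km/s.
Vis-viva on the transfer ellipse at r = 56100 km gives v_t = √[μ(2/r − 1/a_t)] = 8.485569 km/s.
Δv₁ = |v_t − v_c| = |8.485569 − 7.611325| = 0.8742 km/s.

Δv₁ = 0.874 km/s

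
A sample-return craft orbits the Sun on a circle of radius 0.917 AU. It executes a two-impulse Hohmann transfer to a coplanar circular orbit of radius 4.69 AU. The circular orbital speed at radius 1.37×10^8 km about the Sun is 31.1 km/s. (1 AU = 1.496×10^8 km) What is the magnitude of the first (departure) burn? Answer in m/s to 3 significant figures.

From the circular-orbit relation v² = μ/r at r = 1.37×10^8 km: μ = v²r = (31.1)² × 1.37×10^8 = 1.32508×10^11 km³/s².
In km: r₁ = 0.917 × 1.496×10^8 = 1.371832×10^8 km; r₂ = 4.69 × 1.496×10^8 = 7.01624×10^8 km.
Semi-major axis of the transfer orbit: a_t = (1.371832×10^8 + 7.01624×10^8)/2 = 4.194036×10^8 km.
Circular speed at r = 1.371832×10^8 km: v_c = √(μ/r) = 31.079 km/s.
Vis-viva on the transfer ellipse at r = 1.371832×10^8 km gives v_t = √[μ(2/r − 1/a_t)] = 40.198 km/s.
Δv₁ = |v_t − v_c| = |40.198 − 31.079| = 9.119 km/s.

Δv₁ = 9120 m/s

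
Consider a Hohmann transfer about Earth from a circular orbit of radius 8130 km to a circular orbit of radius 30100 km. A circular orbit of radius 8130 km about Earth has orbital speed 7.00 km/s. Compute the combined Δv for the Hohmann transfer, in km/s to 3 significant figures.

From the circular-orbit relation v² = μ/r at r = 8130 km: μ = v²r = (7.00)² × 8130 = 3.98370×10^5 km³/s².
Semi-major axis of the transfer orbit: a_t = (8130 + 30100)/2 = 19115 km.
Circular speed at r₁: v₁ = √(μ/r₁) = √(3.98370×10^5/8130) = 7.000 km/s.
Transfer-orbit speed at r₁ (v² = μ(2/r − 1/a)): v_p = √[μ(2/r₁ − 1/a_t)] = 8.784 km/s.
First burn Δv₁ = |v_p − v₁| = 1.784 km/s.
At r₂, v₂ = √(μ/r₂) = 3.638 km/s.
Transfer-orbit speed at r₂: v_a = √[μ(2/r₂ − 1/a_t)] = 2.373 km/s.
Second burn Δv₂ = |v₂ − v_a| = 1.265 km/s.
Δv = Δv₁ + Δv₂ = 1.784 + 1.265 = 3.049 km/s.

Δv = 3.05 km/s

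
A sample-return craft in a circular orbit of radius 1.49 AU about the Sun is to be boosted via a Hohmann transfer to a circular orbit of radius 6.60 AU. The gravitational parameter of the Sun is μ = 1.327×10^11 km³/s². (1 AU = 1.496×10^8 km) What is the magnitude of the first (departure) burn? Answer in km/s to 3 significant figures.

Δv₁ = 6.77 km/s

In km: r₁ = 1.49 × 1.496×10^8 = 2.22904×10^8 km; r₂ = 6.60 × 1.496×10^8 = 9.8736×10^8 km.
The Hohmann ellipse has a_t = (r₁ + r₂)/2 = 6.05132×10^8 km.
On the circular orbit at r = 2.22904×10^8 km, v_c = √(μ/r) = 24.3993 km/s.
Transfer-orbit speed at the same r (vis-viva, a = a_t): v_t = √[μ(2/r − 1/a_t)] = 31.1666 km/s.
Δv₁ = |v_t − v_c| = |31.1666 − 24.3993| = 6.767 km/s.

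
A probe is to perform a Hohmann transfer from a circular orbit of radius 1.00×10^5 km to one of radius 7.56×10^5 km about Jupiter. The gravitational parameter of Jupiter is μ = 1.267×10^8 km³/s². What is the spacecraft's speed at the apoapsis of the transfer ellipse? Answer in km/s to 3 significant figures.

v = 6.26 km/s

Transfer-ellipse semi-major axis a_t = (r₁ + r₂)/2 = (1.000×10^5 + 7.560×10^5)/2 = 4.280×10^5 km.
The apoapsis of the transfer ellipse is at r = 7.560×10^5 km.
Applying v² = μ(2/r − 1/a_t): v = 6.258 km/s.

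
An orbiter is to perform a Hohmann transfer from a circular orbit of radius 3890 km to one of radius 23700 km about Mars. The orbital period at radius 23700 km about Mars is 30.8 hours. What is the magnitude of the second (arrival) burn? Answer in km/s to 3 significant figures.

Δv₂ = 0.630 km/s

From Kepler's third law T² = 4π²r³/μ at r = 23700 km, T = 30.8 hours = 30.8 × 3600 s = 1.1088×10^5 s: μ = 4π²r³/T² = 42746.3 km³/s².
The Hohmann ellipse has a_t = (r₁ + r₂)/2 = 13795 km.
Circular speed at r = 23700 km: v_c = √(μ/r) = 1.343 km/s.
Transfer-orbit speed at the same r (vis-viva, a = a_t): v_t = √[μ(2/r − 1/a_t)] = 0.7132 km/s.
Δv₂ = |v_t − v_c| = |0.7132 − 1.343| = 0.6298 km/s.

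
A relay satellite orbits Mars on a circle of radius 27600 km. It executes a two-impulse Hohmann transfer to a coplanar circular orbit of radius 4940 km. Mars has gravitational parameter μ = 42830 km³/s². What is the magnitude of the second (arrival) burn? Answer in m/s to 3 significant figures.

Δv₂ = 891 m/s

Transfer-ellipse semi-major axis a_t = (r₁ + r₂)/2 = (27600 + 4940)/2 = 16270 km.
On the circular orbit at r = 4940 km, v_c = √(μ/r) = 2.9445 km/s.
Transfer-orbit speed at the same r (vis-viva, a = a_t): v_t = √[μ(2/r − 1/a_t)] = 3.8351 km/s.
Δv₂ = |v_t − v_c| = |3.8351 − 2.9445| = 0.8906 km/s.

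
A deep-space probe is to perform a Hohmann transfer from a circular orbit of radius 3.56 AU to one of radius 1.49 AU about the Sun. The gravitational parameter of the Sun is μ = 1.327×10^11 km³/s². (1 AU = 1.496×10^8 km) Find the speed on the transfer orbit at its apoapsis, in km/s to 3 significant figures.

v = 12.1 km/s

In km: r₁ = 3.56 × 1.496×10^8 = 5.32576×10^8 km; r₂ = 1.49 × 1.496×10^8 = 2.22904×10^8 km.
Semi-major axis of the transfer orbit: a_t = (5.32576×10^8 + 2.22904×10^8)/2 = 3.7774×10^8 km.
At apoapsis, r = 5.32576×10^8 km.
From the vis-viva equation, v = √[μ(2/r − 1/a_t)] = 12.13 km/s.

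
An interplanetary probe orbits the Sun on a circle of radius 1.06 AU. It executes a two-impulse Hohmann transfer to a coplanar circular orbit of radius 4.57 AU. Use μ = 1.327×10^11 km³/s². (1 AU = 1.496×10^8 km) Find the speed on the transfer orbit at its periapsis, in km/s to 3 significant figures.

v = 36.9 km/s

In km: r₁ = 1.06 × 1.496×10^8 = 1.58576×10^8 km; r₂ = 4.57 × 1.496×10^8 = 6.83672×10^8 km.
Semi-major axis of the transfer orbit: a_t = (1.58576×10^8 + 6.83672×10^8)/2 = 4.21124×10^8 km.
The periapsis of the transfer ellipse is at r = 1.58576×10^8 km.
Applying v² = μ(2/r − 1/a_t): v = 36.86 km/s.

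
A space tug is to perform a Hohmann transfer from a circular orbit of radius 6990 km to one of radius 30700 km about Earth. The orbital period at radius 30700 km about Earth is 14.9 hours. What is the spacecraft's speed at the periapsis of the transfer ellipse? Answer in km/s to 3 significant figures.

v = 9.62 km/s

From Kepler's third law T² = 4π²r³/μ at r = 30700 km, T = 14.9 hours = 14.9 × 3600 s = 53640 s: μ = 4π²r³/T² = 3.97006×10^5 km³/s².
Semi-major axis of the transfer orbit: a_t = (6990 + 30700)/2 = 18845 km.
At periapsis, r = 6990 km.
Applying v² = μ(2/r − 1/a_t): v = 9.619 km/s.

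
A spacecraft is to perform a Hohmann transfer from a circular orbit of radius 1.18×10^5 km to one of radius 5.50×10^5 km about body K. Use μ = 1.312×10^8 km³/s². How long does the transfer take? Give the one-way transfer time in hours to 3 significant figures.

The Hohmann ellipse has a_t = (r₁ + r₂)/2 = 3.340×10^5 km.
Half the transfer-orbit period gives t = π√(a_t³/μ) = 52940 s.
Converting: 52940 s ÷ 3600 s/hour = 14.7 hours.

t = 14.7 hours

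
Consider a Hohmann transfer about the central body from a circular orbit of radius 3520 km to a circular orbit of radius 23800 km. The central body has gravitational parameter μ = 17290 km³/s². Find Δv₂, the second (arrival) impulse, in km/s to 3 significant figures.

Δv₂ = 0.420 km/s

Transfer-ellipse semi-major axis a_t = (r₁ + r₂)/2 = (3520 + 23800)/2 = 13660 km.
On the circular orbit at r = 23800 km, v_c = √(μ/r) = 0.85233 km/s.
Vis-viva on the transfer ellipse at r = 23800 km gives v_t = √[μ(2/r − 1/a_t)] = 0.43267 km/s.
Δv₂ = |v_t − v_c| = |0.43267 − 0.85233| = 0.4197 km/s.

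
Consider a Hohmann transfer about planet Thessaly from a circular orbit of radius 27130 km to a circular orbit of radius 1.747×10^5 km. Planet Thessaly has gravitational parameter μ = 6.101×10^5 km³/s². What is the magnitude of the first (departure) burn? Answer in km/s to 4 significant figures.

Δv₁ = 1.497 km/s

Transfer-ellipse semi-major axis a_t = (r₁ + r₂)/2 = (27130 + 1.747×10^5)/2 = 1.00915×10^5 km.
Circular speed at r = 27130 km: v_c = √(μ/r) = 4.742 km/s.
Transfer-orbit speed at the same r (vis-viva, a = a_t): v_t = √[μ(2/r − 1/a_t)] = 6.239 km/s.
Δv₁ = |v_t − v_c| = |6.239 − 4.742| = 1.497 km/s.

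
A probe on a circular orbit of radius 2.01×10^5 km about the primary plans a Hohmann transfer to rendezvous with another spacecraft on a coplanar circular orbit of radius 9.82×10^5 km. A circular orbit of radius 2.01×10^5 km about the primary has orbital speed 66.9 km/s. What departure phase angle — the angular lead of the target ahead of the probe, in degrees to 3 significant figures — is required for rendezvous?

From the circular-orbit relation v² = μ/r at r = 2.01×10^5 km: μ = v²r = (66.9)² × 2.01×10^5 = 8.99598×10^8 km³/s².
Transfer-ellipse semi-major axis a_t = (r₁ + r₂)/2 = (2.010×10^5 + 9.820×10^5)/2 = 5.915×10^5 km.
Transfer time t = π√(a_t³/μ) = 47649 s.
Target angular speed ω₂ = √(μ/r₂³) = 3.0822×10^-5 rad/s.
Angle swept by the target during transfer: ω₂·t = 1.46864 rad = 84.147°.
The probe traverses 180° on the transfer ellipse, so the target must lead by 180° − 84.147° = 95.9°.

φ = 95.9°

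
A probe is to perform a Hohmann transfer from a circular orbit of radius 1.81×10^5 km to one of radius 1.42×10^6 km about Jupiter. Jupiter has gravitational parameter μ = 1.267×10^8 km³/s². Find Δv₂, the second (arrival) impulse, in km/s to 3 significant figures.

Δv₂ = 4.95 km/s

Semi-major axis of the transfer orbit: a_t = (1.810×10^5 + 1.420×10^6)/2 = 8.005×10^5 km.
Circular speed at r = 1.420×10^6 km: v_c = √(μ/r) = 9.446 km/s.
Vis-viva on the transfer ellipse at r = 1.420×10^6 km gives v_t = √[μ(2/r − 1/a_t)] = 4.492 km/s.
Δv₂ = |v_t − v_c| = |4.492 − 9.446| = 4.954 km/s.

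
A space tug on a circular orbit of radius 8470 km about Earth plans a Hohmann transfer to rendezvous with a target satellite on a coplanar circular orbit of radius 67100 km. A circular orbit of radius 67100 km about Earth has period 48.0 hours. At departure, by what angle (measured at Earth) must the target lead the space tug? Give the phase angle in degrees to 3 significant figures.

φ = 104°

From Kepler's third law T² = 4π²r³/μ at r = 67100 km, T = 48.0 hours = 48.0 × 3600 s = 1.728×10^5 s: μ = 4π²r³/T² = 3.99429×10^5 km³/s².
Semi-major axis of the transfer orbit: a_t = (8470 + 67100)/2 = 37785 km.
The half-period of the transfer ellipse is t = π√(a_t³/μ) = 36510 s.
The target's mean motion on its circular orbit is ω₂ = √(μ/r₂³) = 3.636×10^-5 rad/s.
Angle swept by the target during transfer: ω₂·t = 1.3275 rad = 76.06°.
The space tug traverses 180° on the transfer ellipse, so the target must lead by 180° − 76.06° = 104°.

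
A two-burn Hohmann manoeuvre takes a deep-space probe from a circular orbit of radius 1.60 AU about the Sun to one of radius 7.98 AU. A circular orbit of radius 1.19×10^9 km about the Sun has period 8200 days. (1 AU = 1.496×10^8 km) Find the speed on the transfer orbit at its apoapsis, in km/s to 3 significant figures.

From Kepler's third law T² = 4π²r³/μ at r = 1.19×10^9 km, T = 8200 days = 8200 × 86400 s = 7.0848×10^8 s: μ = 4π²r³/T² = 1.32540×10^11 km³/s².
In km: r₁ = 1.60 × 1.496×10^8 = 2.3936×10^8 km; r₂ = 7.98 × 1.496×10^8 = 1.193808×10^9 km.
The Hohmann ellipse has a_t = (r₁ + r₂)/2 = 7.16584×10^8 km.
The apoapsis of the transfer ellipse is at r = 1.193808×10^9 km.
Vis-viva: v = √[μ(2/r − 1/a_t)] = √[1.32540×10^11 × (2/1.193808×10^9 − 1/7.16584×10^8)] = 6.090 km/s.

v = 6.09 km/s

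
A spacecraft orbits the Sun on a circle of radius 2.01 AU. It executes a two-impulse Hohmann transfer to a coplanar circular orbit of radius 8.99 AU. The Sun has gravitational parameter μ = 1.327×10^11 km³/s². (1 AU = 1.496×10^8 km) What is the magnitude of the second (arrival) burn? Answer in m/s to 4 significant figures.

In km: r₁ = 2.01 × 1.496×10^8 = 3.00696×10^8 km; r₂ = 8.99 × 1.496×10^8 = 1.344904×10^9 km.
Semi-major axis of the transfer orbit: a_t = (3.00696×10^8 + 1.344904×10^9)/2 = 8.228×10^8 km.
Circular speed at r = 1.344904×10^9 km: v_c = √(μ/r) = 9.933 km/s.
Vis-viva on the transfer ellipse at r = 1.344904×10^9 km gives v_t = √[μ(2/r − 1/a_t)] = 6.005 km/s.
Δv₂ = |v_t − v_c| = |6.005 − 9.933| = 3.928 km/s.

Δv₂ = 3928 m/s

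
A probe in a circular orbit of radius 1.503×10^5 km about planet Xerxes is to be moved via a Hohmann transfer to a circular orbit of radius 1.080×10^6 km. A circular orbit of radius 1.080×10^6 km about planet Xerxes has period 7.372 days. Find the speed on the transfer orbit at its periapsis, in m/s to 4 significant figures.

From Kepler's third law T² = 4π²r³/μ at r = 1.080×10^6 km, T = 7.372 days = 7.372 × 86400 s = 6.369408×10^5 s: μ = 4π²r³/T² = 1.22584×10^8 km³/s².
Semi-major axis of the transfer orbit: a_t = (1.503×10^5 + 1.080×10^6)/2 = 6.1515×10^5 km.
The periapsis of the transfer ellipse is at r = 1.503×10^5 km.
Applying v² = μ(2/r − 1/a_t): v = 37.84 km/s.

v = 37840 m/s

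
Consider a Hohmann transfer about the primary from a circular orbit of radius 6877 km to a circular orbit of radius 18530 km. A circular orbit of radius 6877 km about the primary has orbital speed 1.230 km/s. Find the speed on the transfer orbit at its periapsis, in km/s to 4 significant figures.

From the circular-orbit relation v² = μ/r at r = 6877 km: μ = v²r = (1.230)² × 6877 = 10404.2 km³/s².
Transfer-ellipse semi-major axis a_t = (r₁ + r₂)/2 = (6877 + 18530)/2 = 12703.5 km.
At periapsis, r = 6877 km.
Applying v² = μ(2/r − 1/a_t): v = 1.486 km/s.

v = 1.486 km/s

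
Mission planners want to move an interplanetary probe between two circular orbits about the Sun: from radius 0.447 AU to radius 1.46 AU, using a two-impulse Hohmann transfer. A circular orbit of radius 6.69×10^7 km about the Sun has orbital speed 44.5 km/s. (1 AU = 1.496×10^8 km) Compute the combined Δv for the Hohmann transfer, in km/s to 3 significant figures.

Δv = 18.3 km/s

From the circular-orbit relation v² = μ/r at r = 6.69×10^7 km: μ = v²r = (44.5)² × 6.69×10^7 = 1.32479×10^11 km³/s².
In km: r₁ = 0.447 × 1.496×10^8 = 6.68712×10^7 km; r₂ = 1.46 × 1.496×10^8 = 2.18416×10^8 km.
The Hohmann ellipse has a_t = (r₁ + r₂)/2 = 1.426436×10^8 km.
At r₁ the circular-orbit speed is v₁ = √(μ/r₁) = 44.510 km/s.
Transfer-orbit speed at r₁ (v² = μ(2/r − 1/a)): v_p = √[μ(2/r₁ − 1/a_t)] = 55.077 km/s.
First burn Δv₁ = |v_p − v₁| = 10.567 km/s.
Circular speed at r₂: v₂ = √(μ/r₂) = 24.6281 km/s.
Transfer-orbit speed at r₂: v_a = √[μ(2/r₂ − 1/a_t)] = 16.8626 km/s.
Second burn Δv₂ = |v₂ − v_a| = 7.7655 km/s.
Total Δv = Δv₁ + Δv₂ = 18.33 km/s.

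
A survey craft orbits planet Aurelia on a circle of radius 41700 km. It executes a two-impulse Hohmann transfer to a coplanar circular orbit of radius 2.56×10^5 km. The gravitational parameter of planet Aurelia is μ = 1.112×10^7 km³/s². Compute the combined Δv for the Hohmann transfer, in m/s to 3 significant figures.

Semi-major axis of the transfer orbit: a_t = (41700 + 2.560×10^5)/2 = 1.4885×10^5 km.
At r₁ the circular-orbit speed is v₁ = √(μ/r₁) = 16.330 km/s.
Transfer-orbit speed at r₁ (vis-viva): v_p = √[μ(2/r₁ − 1/a_t)] = 21.416 km/s.
First burn Δv₁ = |v_p − v₁| = 5.086 km/s.
Circular speed at r₂: v₂ = √(μ/r₂) = 6.5907 km/s.
Transfer-orbit speed at r₂: v_a = √[μ(2/r₂ − 1/a_t)] = 3.4884 km/s.
Second burn Δv₂ = |v₂ − v_a| = 3.102 km/s.
Total Δv = Δv₁ + Δv₂ = 8.188 km/s.

Δv = 8190 m/s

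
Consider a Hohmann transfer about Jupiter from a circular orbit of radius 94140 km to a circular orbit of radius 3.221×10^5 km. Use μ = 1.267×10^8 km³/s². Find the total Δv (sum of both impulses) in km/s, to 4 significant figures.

Δv = 15.45 km/s

The Hohmann ellipse has a_t = (r₁ + r₂)/2 = 2.0812×10^5 km.
At r₁ the circular-orbit speed is v₁ = √(μ/r₁) = 36.686 km/s.
Transfer-orbit speed at r₁ (vis-viva): v_p = √[μ(2/r₁ − 1/a_t)] = 45.639 km/s.
First burn Δv₁ = |v_p − v₁| = 8.953 km/s.
At r₂, v₂ = √(μ/r₂) = 19.833 km/s.
Transfer-orbit speed at r₂: v_a = √[μ(2/r₂ − 1/a_t)] = 13.339 km/s.
Second burn Δv₂ = |v₂ − v_a| = 6.494 km/s.
Δv = Δv₁ + Δv₂ = 8.953 + 6.494 = 15.45 km/s.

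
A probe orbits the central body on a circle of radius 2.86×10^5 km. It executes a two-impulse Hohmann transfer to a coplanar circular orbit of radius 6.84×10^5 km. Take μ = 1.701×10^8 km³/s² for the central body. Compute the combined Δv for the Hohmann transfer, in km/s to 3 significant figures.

The Hohmann ellipse has a_t = (r₁ + r₂)/2 = 4.850×10^5 km.
At r₁ the circular-orbit speed is v₁ = √(μ/r₁) = 24.388 km/s.
Transfer-orbit speed at r₁ (v² = μ(2/r − 1/a)): v_p = √[μ(2/r₁ − 1/a_t)] = 28.962 km/s.
First burn Δv₁ = |v_p − v₁| = 4.574 km/s.
At r₂, v₂ = √(μ/r₂) = 15.77 km/s.
Transfer-orbit speed at r₂: v_a = √[μ(2/r₂ − 1/a_t)] = 12.11 km/s.
Second burn Δv₂ = |v₂ − v_a| = 3.660 km/s.
Total Δv = Δv₁ + Δv₂ = 8.234 km/s.

Δv = 8.23 km/s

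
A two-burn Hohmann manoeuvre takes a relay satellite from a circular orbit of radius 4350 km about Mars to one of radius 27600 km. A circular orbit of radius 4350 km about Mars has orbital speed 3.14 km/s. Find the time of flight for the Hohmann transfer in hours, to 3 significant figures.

t = 8.51 hours

From the circular-orbit relation v² = μ/r at r = 4350 km: μ = v²r = (3.14)² × 4350 = 42889.3 km³/s².
Semi-major axis of the transfer orbit: a_t = (4350 + 27600)/2 = 15975 km.
By Kepler's third law the transfer-orbit period is T = 2π√(a_t³/μ), so t = T/2 = 30630 s.
Converting: 30630 s ÷ 3600 s/hour = 8.51 hours.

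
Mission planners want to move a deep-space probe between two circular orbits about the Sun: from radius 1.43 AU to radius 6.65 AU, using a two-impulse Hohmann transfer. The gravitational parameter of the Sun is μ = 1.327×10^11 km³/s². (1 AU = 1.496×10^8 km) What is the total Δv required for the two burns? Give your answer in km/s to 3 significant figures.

In km: r₁ = 1.43 × 1.496×10^8 = 2.13928×10^8 km; r₂ = 6.65 × 1.496×10^8 = 9.9484×10^8 km.
The Hohmann ellipse has a_t = (r₁ + r₂)/2 = 6.04384×10^8 km.
At r₁ the circular-orbit speed is v₁ = √(μ/r₁) = 24.906 km/s.
Transfer-orbit speed at r₁ (v² = μ(2/r − 1/a)): v_p = √[μ(2/r₁ − 1/a_t)] = 31.954 km/s.
First burn Δv₁ = |v_p − v₁| = 7.048 km/s.
At r₂, v₂ = √(μ/r₂) = 11.549 km/s.
Transfer-orbit speed at r₂: v_a = √[μ(2/r₂ − 1/a_t)] = 6.8713 km/s.
Second burn Δv₂ = |v₂ − v_a| = 4.678 km/s.
Total Δv = Δv₁ + Δv₂ = 11.73 km/s.

Δv = 11.7 km/s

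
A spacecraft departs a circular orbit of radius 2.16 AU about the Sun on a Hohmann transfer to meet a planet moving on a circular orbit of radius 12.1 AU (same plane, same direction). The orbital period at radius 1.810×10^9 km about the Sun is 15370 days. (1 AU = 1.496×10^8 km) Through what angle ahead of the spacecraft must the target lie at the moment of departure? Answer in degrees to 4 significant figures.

φ = 98.58°

From Kepler's third law T² = 4π²r³/μ at r = 1.810×10^9 km, T = 15370 days = 15370 × 86400 s = 1.327968×10^9 s: μ = 4π²r³/T² = 1.32746×10^11 km³/s².
In km: r₁ = 2.16 × 1.496×10^8 = 3.23136×10^8 km; r₂ = 12.1 × 1.496×10^8 = 1.81016×10^9 km.
The Hohmann ellipse has a_t = (r₁ + r₂)/2 = 1.066648×10^9 km.
The half-period of the transfer ellipse is t = π√(a_t³/μ) = 3.004×10^8 s.
Target angular speed ω₂ = √(μ/r₂³) = 4.731×10^-9 rad/s.
Angle swept by the target during transfer: ω₂·t = 1.421 rad = 81.42°.
Arrival is 180° from departure on the ellipse, so φ = 180° − 81.42° = 98.58°.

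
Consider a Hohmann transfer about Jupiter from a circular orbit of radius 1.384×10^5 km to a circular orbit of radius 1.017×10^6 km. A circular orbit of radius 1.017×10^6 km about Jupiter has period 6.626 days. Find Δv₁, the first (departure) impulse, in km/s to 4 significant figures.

From Kepler's third law T² = 4π²r³/μ at r = 1.017×10^6 km, T = 6.626 days = 6.626 × 86400 s = 5.724864×10^5 s: μ = 4π²r³/T² = 1.26705×10^8 km³/s².
Semi-major axis of the transfer orbit: a_t = (1.384×10^5 + 1.017×10^6)/2 = 5.777×10^5 km.
On the circular orbit at r = 1.384×10^5 km, v_c = √(μ/r) = 30.2572 km/s.
Vis-viva on the transfer ellipse at r = 1.384×10^5 km gives v_t = √[μ(2/r − 1/a_t)] = 40.1455 km/s.
Δv₁ = |v_t − v_c| = |40.1455 − 30.2572| = 9.888 km/s.

Δv₁ = 9.888 km/s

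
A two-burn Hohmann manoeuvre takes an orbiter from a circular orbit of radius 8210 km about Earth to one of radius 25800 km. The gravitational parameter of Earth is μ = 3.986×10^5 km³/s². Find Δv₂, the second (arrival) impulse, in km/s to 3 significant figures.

Δv₂ = 1.20 km/s

Semi-major axis of the transfer orbit: a_t = (8210 + 25800)/2 = 17005 km.
On the circular orbit at r = 25800 km, v_c = √(μ/r) = 3.93060 km/s.
Transfer-orbit speed at the same r (vis-viva, a = a_t): v_t = √[μ(2/r − 1/a_t)] = 2.73113 km/s.
Δv₂ = |v_t − v_c| = |2.73113 − 3.93060| = 1.199 km/s.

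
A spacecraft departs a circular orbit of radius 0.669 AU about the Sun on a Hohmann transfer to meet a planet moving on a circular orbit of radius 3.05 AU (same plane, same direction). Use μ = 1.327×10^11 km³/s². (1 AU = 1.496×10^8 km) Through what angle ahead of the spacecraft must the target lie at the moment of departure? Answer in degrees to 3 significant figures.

In km: r₁ = 0.669 × 1.496×10^8 = 1.000824×10^8 km; r₂ = 3.05 × 1.496×10^8 = 4.5628×10^8 km.
Semi-major axis of the transfer orbit: a_t = (1.000824×10^8 + 4.5628×10^8)/2 = 2.781812×10^8 km.
Transfer time t = π√(a_t³/μ) = 4.0013×10^7 s.
The target's mean motion on its circular orbit is ω₂ = √(μ/r₂³) = 3.7376×10^-8 rad/s.
Angle swept by the target during transfer: ω₂·t = 1.4955 rad = 85.69°.
The spacecraft traverses 180° on the transfer ellipse, so the target must lead by 180° − 85.69° = 94.3°.

φ = 94.3°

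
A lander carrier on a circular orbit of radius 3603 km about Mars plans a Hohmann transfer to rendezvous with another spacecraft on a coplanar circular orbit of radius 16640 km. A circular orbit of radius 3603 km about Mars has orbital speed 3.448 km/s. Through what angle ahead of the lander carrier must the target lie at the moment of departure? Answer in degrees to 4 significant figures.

From the circular-orbit relation v² = μ/r at r = 3603 km: μ = v²r = (3.448)² × 3603 = 42835.0 km³/s².
The Hohmann ellipse has a_t = (r₁ + r₂)/2 = 10121.5 km.
The half-period of the transfer ellipse is t = π√(a_t³/μ) = 15456.7 s.
Target angular speed ω₂ = √(μ/r₂³) = 9.64205×10^-5 rad/s.
Angle swept by the target during transfer: ω₂·t = 1.4903 rad = 85.39°.
Arrival is 180° from departure on the ellipse, so φ = 180° − 85.39° = 94.61°.

φ = 94.61°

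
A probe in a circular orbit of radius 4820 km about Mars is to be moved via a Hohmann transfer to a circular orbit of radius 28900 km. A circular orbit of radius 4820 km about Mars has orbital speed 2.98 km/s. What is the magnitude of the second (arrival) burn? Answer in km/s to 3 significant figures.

Δv₂ = 0.566 km/s

From the circular-orbit relation v² = μ/r at r = 4820 km: μ = v²r = (2.98)² × 4820 = 42803.5 km³/s².
Semi-major axis of the transfer orbit: a_t = (4820 + 28900)/2 = 16860 km.
Circular speed at r = 28900 km: v_c = √(μ/r) = 1.217 km/s.
Vis-viva on the transfer ellipse at r = 28900 km gives v_t = √[μ(2/r − 1/a_t)] = 0.6507 km/s.
Δv₂ = |v_t − v_c| = |0.6507 − 1.217| = 0.5663 km/s.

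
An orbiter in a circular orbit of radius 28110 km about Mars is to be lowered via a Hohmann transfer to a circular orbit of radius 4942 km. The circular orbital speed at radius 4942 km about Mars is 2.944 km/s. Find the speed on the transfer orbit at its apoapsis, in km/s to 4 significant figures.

From the circular-orbit relation v² = μ/r at r = 4942 km: μ = v²r = (2.944)² × 4942 = 42833.0 km³/s².
Semi-major axis of the transfer orbit: a_t = (28110 + 4942)/2 = 16526 km.
At apoapsis, r = 28110 km.
From the vis-viva equation, v = √[μ(2/r − 1/a_t)] = 0.6750 km/s.

v = 0.6750 km/s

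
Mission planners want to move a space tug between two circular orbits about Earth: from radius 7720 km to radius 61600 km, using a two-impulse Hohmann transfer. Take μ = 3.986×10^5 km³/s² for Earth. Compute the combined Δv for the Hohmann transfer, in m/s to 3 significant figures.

Semi-major axis of the transfer orbit: a_t = (7720 + 61600)/2 = 34660 km.
At r₁ the circular-orbit speed is v₁ = √(μ/r₁) = 7.1855 km/s.
Transfer-orbit speed at r₁ (vis-viva equation): v_p = √[μ(2/r₁ − 1/a_t)] = 9.5794 km/s.
First burn Δv₁ = |v_p − v₁| = 2.394 km/s.
Circular speed at r₂: v₂ = √(μ/r₂) = 2.544 km/s.
Transfer-orbit speed at r₂: v_a = √[μ(2/r₂ − 1/a_t)] = 1.201 km/s.
Second burn Δv₂ = |v₂ − v_a| = 1.343 km/s.
Total Δv = Δv₁ + Δv₂ = 3.737 km/s.

Δv = 3740 m/s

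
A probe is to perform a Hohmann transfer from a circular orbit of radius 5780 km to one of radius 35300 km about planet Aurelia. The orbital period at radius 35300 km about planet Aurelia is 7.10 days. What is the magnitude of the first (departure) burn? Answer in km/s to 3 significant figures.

Δv₁ = 0.278 km/s

From Kepler's third law T² = 4π²r³/μ at r = 35300 km, T = 7.10 days = 7.10 × 86400 s = 6.1344×10^5 s: μ = 4π²r³/T² = 4614.66 km³/s².
Semi-major axis of the transfer orbit: a_t = (5780 + 35300)/2 = 20540 km.
Circular speed at r = 5780 km: v_c = √(μ/r) = 0.893523 km/s.
Transfer-orbit speed at the same r (vis-viva, a = a_t): v_t = √[μ(2/r − 1/a_t)] = 1.17137 km/s.
Δv₁ = |v_t − v_c| = |1.17137 − 0.893523| = 0.2778 km/s.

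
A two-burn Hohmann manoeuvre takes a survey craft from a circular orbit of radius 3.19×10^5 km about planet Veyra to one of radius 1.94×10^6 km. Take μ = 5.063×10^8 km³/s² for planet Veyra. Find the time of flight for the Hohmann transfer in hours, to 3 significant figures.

t = 46.6 hours

Semi-major axis of the transfer orbit: a_t = (3.190×10^5 + 1.940×10^6)/2 = 1.1295×10^6 km.
Half the transfer-orbit period gives t = π√(a_t³/μ) = 1.676×10^5 s.
Converting: 1.676×10^5 s ÷ 3600 s/hour = 46.6 hours.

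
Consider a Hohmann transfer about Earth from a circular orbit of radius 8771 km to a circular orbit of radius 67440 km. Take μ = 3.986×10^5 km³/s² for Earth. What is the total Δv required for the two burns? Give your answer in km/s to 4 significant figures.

Transfer-ellipse semi-major axis a_t = (r₁ + r₂)/2 = (8771 + 67440)/2 = 38105.5 km.
At r₁ the circular-orbit speed is v₁ = √(μ/r₁) = 6.741 km/s.
Transfer-orbit speed at r₁ (vis-viva equation): v_p = √[μ(2/r₁ − 1/a_t)] = 8.968 km/s.
First burn Δv₁ = |v_p − v₁| = 2.227 km/s.
Circular speed at r₂: v₂ = √(μ/r₂) = 2.431 km/s.
Transfer-orbit speed at r₂: v_a = √[μ(2/r₂ − 1/a_t)] = 1.166 km/s.
Second burn Δv₂ = |v₂ − v_a| = 1.265 km/s.
Δv = Δv₁ + Δv₂ = 2.227 + 1.265 = 3.492 km/s.

Δv = 3.492 km/s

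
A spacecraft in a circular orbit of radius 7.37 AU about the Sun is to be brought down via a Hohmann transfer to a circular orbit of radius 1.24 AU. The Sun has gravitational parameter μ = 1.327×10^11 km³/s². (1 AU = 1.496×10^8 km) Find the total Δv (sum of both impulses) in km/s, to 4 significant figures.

Δv = 13.33 km/s

In km: r₁ = 7.37 × 1.496×10^8 = 1.102552×10^9 km; r₂ = 1.24 × 1.496×10^8 = 1.85504×10^8 km.
The Hohmann ellipse has a_t = (r₁ + r₂)/2 = 6.44028×10^8 km.
At r₁ the circular-orbit speed is v₁ = √(μ/r₁) = 10.971 km/s.
On the transfer ellipse at r₁, vis-viva equation gives v_a = √[μ(2/r₁ − 1/a_t)] = 5.8879 km/s.
First burn Δv₁ = |v_a − v₁| = 5.083 km/s.
At r₂, v₂ = √(μ/r₂) = 26.746 km/s.
Transfer-orbit speed at r₂: v_p = √[μ(2/r₂ − 1/a_t)] = 34.995 km/s.
Second burn Δv₂ = |v₂ − v_p| = 8.249 km/s.
Δv = Δv₁ + Δv₂ = 5.083 + 8.249 = 13.33 km/s.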